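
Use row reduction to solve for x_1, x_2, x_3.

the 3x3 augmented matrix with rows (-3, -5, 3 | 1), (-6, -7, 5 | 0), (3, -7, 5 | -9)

(-1, -2, -4)

Forward elimination on [A|b]:
R2 <- R2 - (2)*R1:  [  0   3  -1  -2 ]
R3 <- R3 - (-1)*R1:  [   0  -12    8   -8 ]
R3 <- R3 - (-4)*R2:  [   0    0    4  -16 ]
Row echelon form:
[ -3  -5   3  |    1 ]
[  0   3  -1  |   -2 ]
[  0   0   4  |  -16 ]
Back-substitution:
x_3 = (-16) / 4 = -4
x_2 = (-2 - (-1)*(-4)) / 3 = -2
x_1 = (1 - (-5)*(-2) - (3)*(-4)) / -3 = -1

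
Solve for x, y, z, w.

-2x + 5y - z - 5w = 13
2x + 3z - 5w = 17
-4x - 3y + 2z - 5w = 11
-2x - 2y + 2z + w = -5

Forward elimination on [A|b]:
R2 <- R2 - (-1)*R1:  [   0    5    2  -10   30 ]
R3 <- R3 - (2)*R1:  [   0  -13    4    5  -15 ]
R4 <- R4 - (1)*R1:  [   0   -7    3    6  -18 ]
R3 <- R3 - (-13/5)*R2:  [    0     0  46/5   -21    63 ]
R4 <- R4 - (-7/5)*R2:  [    0     0  29/5    -8    24 ]
R4 <- R4 - (29/46)*R3:  [       0        0        0   241/46  -723/46 ]
Row echelon form:
[ -2  5    -1      -5  |       13 ]
[  0  5     2     -10  |       30 ]
[  0  0  46/5     -21  |       63 ]
[  0  0     0  241/46  |  -723/46 ]
Back-substitution:
w = (-723/46) / (241/46) = -3
z = (63 - (-21)*(-3)) / (46/5) = 0
y = (30 - (2)*(0) - (-10)*(-3)) / 5 = 0
x = (13 - (5)*(0) - (-1)*(0) - (-5)*(-3)) / -2 = 1

(1, 0, 0, -3)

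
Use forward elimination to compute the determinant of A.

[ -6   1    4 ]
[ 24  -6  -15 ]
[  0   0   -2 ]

det(A) = -24

Forward elimination:
R2 <- R2 - (-4)*R1:  [  0  -2   1 ]
Upper-triangular form:
[ -6   1   4 ]
[  0  -2   1 ]
[  0   0  -2 ]
det(A) = (-1)^0 * (-6) * (-2) * (-2) = -24  (0 row swaps -> sign +1)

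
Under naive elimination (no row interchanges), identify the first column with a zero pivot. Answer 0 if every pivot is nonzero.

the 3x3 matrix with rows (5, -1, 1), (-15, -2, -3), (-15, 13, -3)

first zero-pivot column = 3

Naive forward elimination:
R2 <- R2 - (-3)*R1:  [  0  -5   0 ]
R3 <- R3 - (-3)*R1:  [  0  10   0 ]
R3 <- R3 - (-2)*R2:  [ 0  0  0 ]
Matrix at this point:
[ 5  -1  1 ]
[ 0  -5  0 ]
[ 0   0  0 ]
Pivot entry (3,3) in the last row is zero and there are no rows below to swap with -> zero pivot in column 3 (A is singular).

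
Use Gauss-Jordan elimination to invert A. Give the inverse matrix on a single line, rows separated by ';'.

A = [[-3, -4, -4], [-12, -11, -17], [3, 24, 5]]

inverse = [-353/75 76/75 -8/25; -3/25 1/25 1/25; 17/5 -4/5 1/5]

Gauss-Jordan on [A | I]:
R1 <- (1/-3)*R1:  [    1   4/3   4/3  |  -1/3     0     0 ]
R2 <- R2 - (-12)*R1:  [  0   5  -1  |  -4   1   0 ]
R3 <- R3 - (3)*R1:  [  0  20   1  |   1   0   1 ]
R2 <- (1/5)*R2:  [    0     1  -1/5  |  -4/5   1/5     0 ]
R1 <- R1 - (4/3)*R2:  [     1      0    8/5  |  11/15  -4/15      0 ]
R3 <- R3 - (20)*R2:  [  0   0   5  |  17  -4   1 ]
R3 <- (1/5)*R3:  [    0     0     1  |  17/5  -4/5   1/5 ]
R1 <- R1 - (8/5)*R3:  [       1        0        0  |  -353/75    76/75    -8/25 ]
R2 <- R2 - (-1/5)*R3:  [     0      1      0  |  -3/25   1/25   1/25 ]
Right block of [I | A^{-1}] is the inverse:
[ -353/75  76/75  -8/25 ]
[   -3/25   1/25   1/25 ]
[    17/5   -4/5    1/5 ]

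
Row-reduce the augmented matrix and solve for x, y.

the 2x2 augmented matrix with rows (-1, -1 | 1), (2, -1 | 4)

Forward elimination on [A|b]:
R2 <- R2 - (-2)*R1:  [  0  -3   6 ]
Row echelon form:
[ -1  -1  |  1 ]
[  0  -3  |  6 ]
Back-substitution:
y = (6) / -3 = -2
x = (1 - (-1)*(-2)) / -1 = 1

(1, -2)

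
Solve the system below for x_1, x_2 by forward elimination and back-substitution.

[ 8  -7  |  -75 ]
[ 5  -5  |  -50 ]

Forward elimination on [A|b]:
R2 <- R2 - (5/8)*R1:  [     0   -5/8  -25/8 ]
Row echelon form:
[ 8    -7  |    -75 ]
[ 0  -5/8  |  -25/8 ]
Back-substitution:
x_2 = (-25/8) / (-5/8) = 5
x_1 = (-75 - (-7)*(5)) / 8 = -5

(-5, 5)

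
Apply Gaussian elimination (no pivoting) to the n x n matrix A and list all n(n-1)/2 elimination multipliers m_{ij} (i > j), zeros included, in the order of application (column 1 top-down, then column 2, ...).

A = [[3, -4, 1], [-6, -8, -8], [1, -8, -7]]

multipliers: -2, 1/3, 5/12

Forward elimination:
R2 <- R2 - (-2)*R1:  [   0  -16   -6 ]
R3 <- R3 - (1/3)*R1:  [     0  -20/3  -22/3 ]
R3 <- R3 - (5/12)*R2:  [     0      0  -29/6 ]
Multipliers (in order of application): m_{21} = -2, m_{31} = 1/3, m_{32} = 5/12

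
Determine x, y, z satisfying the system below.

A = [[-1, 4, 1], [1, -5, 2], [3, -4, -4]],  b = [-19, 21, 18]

(-2, -5, -1)

Forward elimination on [A|b]:
R2 <- R2 - (-1)*R1:  [  0  -1   3   2 ]
R3 <- R3 - (-3)*R1:  [   0    8   -1  -39 ]
R3 <- R3 - (-8)*R2:  [   0    0   23  -23 ]
Row echelon form:
[ -1   4   1  |  -19 ]
[  0  -1   3  |    2 ]
[  0   0  23  |  -23 ]
Back-substitution:
z = (-23) / 23 = -1
y = (2 - (3)*(-1)) / -1 = -5
x = (-19 - (4)*(-5) - (1)*(-1)) / -1 = -2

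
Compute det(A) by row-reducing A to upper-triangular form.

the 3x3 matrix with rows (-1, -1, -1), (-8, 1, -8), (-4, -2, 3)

det(A) = -63

Forward elimination:
R2 <- R2 - (8)*R1:  [ 0  9  0 ]
R3 <- R3 - (4)*R1:  [ 0  2  7 ]
R3 <- R3 - (2/9)*R2:  [ 0  0  7 ]
Upper-triangular form:
[ -1  -1  -1 ]
[  0   9   0 ]
[  0   0   7 ]
det(A) = (-1)^0 * (-1) * (9) * (7) = -63  (0 row swaps -> sign +1)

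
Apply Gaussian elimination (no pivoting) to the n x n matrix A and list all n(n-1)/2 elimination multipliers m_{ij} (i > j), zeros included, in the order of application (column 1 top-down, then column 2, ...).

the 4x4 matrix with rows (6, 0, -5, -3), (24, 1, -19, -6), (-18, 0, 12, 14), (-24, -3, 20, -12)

multipliers: 4, -3, -4, 0, -3, -1

Forward elimination:
R2 <- R2 - (4)*R1:  [ 0  1  1  6 ]
R3 <- R3 - (-3)*R1:  [  0   0  -3   5 ]
R4 <- R4 - (-4)*R1:  [   0   -3    0  -24 ]
R3: entry in column 2 is already 0 -> m_{32} = 0 (no row operation needed)
R4 <- R4 - (-3)*R2:  [  0   0   3  -6 ]
R4 <- R4 - (-1)*R3:  [  0   0   0  -1 ]
Multipliers (in order of application): m_{21} = 4, m_{31} = -3, m_{41} = -4, m_{32} = 0, m_{42} = -3, m_{43} = -1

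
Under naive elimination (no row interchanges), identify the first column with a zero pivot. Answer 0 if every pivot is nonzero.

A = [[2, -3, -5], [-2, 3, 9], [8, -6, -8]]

first zero-pivot column = 2

Naive forward elimination:
R2 <- R2 - (-1)*R1:  [ 0  0  4 ]
R3 <- R3 - (4)*R1:  [  0   6  12 ]
Matrix at this point:
[ 2  -3  -5 ]
[ 0   0   4 ]
[ 0   6  12 ]
Pivot entry (2,2) is zero but row 3 has 6 in column 2 -> naive elimination stops; a row interchange (e.g. R2 <-> R3) would be required here.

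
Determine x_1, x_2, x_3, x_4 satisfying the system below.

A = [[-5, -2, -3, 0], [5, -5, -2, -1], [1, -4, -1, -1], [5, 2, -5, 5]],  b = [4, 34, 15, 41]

Forward elimination on [A|b]:
R2 <- R2 - (-1)*R1:  [  0  -7  -5  -1  38 ]
R3 <- R3 - (-1/5)*R1:  [     0  -22/5   -8/5     -1   79/5 ]
R4 <- R4 - (-1)*R1:  [  0   0  -8   5  45 ]
R3 <- R3 - (22/35)*R2:  [       0        0    54/35   -13/35  -283/35 ]
R4 <- R4 - (-140/27)*R3:  [     0      0      0  83/27  83/27 ]
Row echelon form:
[ -5  -2     -3       0  |        4 ]
[  0  -7     -5      -1  |       38 ]
[  0   0  54/35  -13/35  |  -283/35 ]
[  0   0      0   83/27  |    83/27 ]
Back-substitution:
x_4 = (83/27) / (83/27) = 1
x_3 = (-283/35 - (-13/35)*(1)) / (54/35) = -5
x_2 = (38 - (-5)*(-5) - (-1)*(1)) / -7 = -2
x_1 = (4 - (-2)*(-2) - (-3)*(-5)) / -5 = 3

(3, -2, -5, 1)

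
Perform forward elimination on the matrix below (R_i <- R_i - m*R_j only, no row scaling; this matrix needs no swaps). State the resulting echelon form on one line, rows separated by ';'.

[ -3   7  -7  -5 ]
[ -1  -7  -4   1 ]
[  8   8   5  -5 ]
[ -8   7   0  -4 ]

REF = [-3 7 -7 -5; 0 -28/3 -5/3 8/3; 0 0 -129/7 -75/7; 0 0 0 -1043/172]

Forward elimination:
R2 <- R2 - (1/3)*R1:  [     0  -28/3   -5/3    8/3 ]
R3 <- R3 - (-8/3)*R1:  [     0   80/3  -41/3  -55/3 ]
R4 <- R4 - (8/3)*R1:  [     0  -35/3   56/3   28/3 ]
R3 <- R3 - (-20/7)*R2:  [      0       0  -129/7   -75/7 ]
R4 <- R4 - (5/4)*R2:  [    0     0  83/4     6 ]
R4 <- R4 - (-581/516)*R3:  [         0          0          0  -1043/172 ]
Row echelon form:
[ -3      7      -7         -5 ]
[  0  -28/3    -5/3        8/3 ]
[  0      0  -129/7      -75/7 ]
[  0      0       0  -1043/172 ]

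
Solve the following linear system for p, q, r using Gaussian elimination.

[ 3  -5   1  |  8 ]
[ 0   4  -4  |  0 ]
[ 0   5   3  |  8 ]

(4, 1, 1)

Forward elimination on [A|b]:
R3 <- R3 - (5/4)*R2:  [ 0  0  8  8 ]
Row echelon form:
[ 3  -5   1  |  8 ]
[ 0   4  -4  |  0 ]
[ 0   0   8  |  8 ]
Back-substitution:
r = (8) / 8 = 1
q = (0 - (-4)*(1)) / 4 = 1
p = (8 - (-5)*(1) - (1)*(1)) / 3 = 4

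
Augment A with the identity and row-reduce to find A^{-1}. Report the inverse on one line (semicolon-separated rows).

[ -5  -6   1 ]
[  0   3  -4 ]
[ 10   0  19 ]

inverse = [-19/25 -38/25 -7/25; 8/15 7/5 4/15; 2/5 4/5 1/5]

Gauss-Jordan on [A | I]:
R1 <- (1/-5)*R1:  [    1   6/5  -1/5  |  -1/5     0     0 ]
R3 <- R3 - (10)*R1:  [   0  -12   21  |    2    0    1 ]
R2 <- (1/3)*R2:  [    0     1  -4/3  |     0   1/3     0 ]
R1 <- R1 - (6/5)*R2:  [    1     0   7/5  |  -1/5  -2/5     0 ]
R3 <- R3 - (-12)*R2:  [ 0  0  5  |  2  4  1 ]
R3 <- (1/5)*R3:  [   0    0    1  |  2/5  4/5  1/5 ]
R1 <- R1 - (7/5)*R3:  [      1       0       0  |  -19/25  -38/25   -7/25 ]
R2 <- R2 - (-4/3)*R3:  [    0     1     0  |  8/15   7/5  4/15 ]
Right block of [I | A^{-1}] is the inverse:
[ -19/25  -38/25  -7/25 ]
[   8/15     7/5   4/15 ]
[    2/5     4/5    1/5 ]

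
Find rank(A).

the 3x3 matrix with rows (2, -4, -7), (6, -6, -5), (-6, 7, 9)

rank(A) = 3

Row reduction:
R2 <- R2 - (3)*R1:  [  0   6  16 ]
R3 <- R3 - (-3)*R1:  [   0   -5  -12 ]
R3 <- R3 - (-5/6)*R2:  [   0    0  4/3 ]
Row echelon form:
[ 2  -4   -7 ]
[ 0   6   16 ]
[ 0   0  4/3 ]
Nonzero rows / pivot columns: 3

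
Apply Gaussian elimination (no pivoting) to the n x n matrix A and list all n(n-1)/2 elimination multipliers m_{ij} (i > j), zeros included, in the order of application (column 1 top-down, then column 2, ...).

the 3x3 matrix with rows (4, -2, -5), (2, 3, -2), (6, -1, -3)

multipliers: 1/2, 3/2, 1/2

Forward elimination:
R2 <- R2 - (1/2)*R1:  [   0    4  1/2 ]
R3 <- R3 - (3/2)*R1:  [   0    2  9/2 ]
R3 <- R3 - (1/2)*R2:  [    0     0  17/4 ]
Multipliers (in order of application): m_{21} = 1/2, m_{31} = 3/2, m_{32} = 1/2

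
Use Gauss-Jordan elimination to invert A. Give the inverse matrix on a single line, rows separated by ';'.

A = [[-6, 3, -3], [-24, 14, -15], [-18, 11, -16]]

inverse = [-59/48 5/16 -1/16; -19/8 7/8 -3/8; -1/4 1/4 -1/4]

Gauss-Jordan on [A | I]:
R1 <- (1/-6)*R1:  [    1  -1/2   1/2  |  -1/6     0     0 ]
R2 <- R2 - (-24)*R1:  [  0   2  -3  |  -4   1   0 ]
R3 <- R3 - (-18)*R1:  [  0   2  -7  |  -3   0   1 ]
R2 <- (1/2)*R2:  [    0     1  -3/2  |    -2   1/2     0 ]
R1 <- R1 - (-1/2)*R2:  [    1     0  -1/4  |  -7/6   1/4     0 ]
R3 <- R3 - (2)*R2:  [  0   0  -4  |   1  -1   1 ]
R3 <- (1/-4)*R3:  [    0     0     1  |  -1/4   1/4  -1/4 ]
R1 <- R1 - (-1/4)*R3:  [      1       0       0  |  -59/48    5/16   -1/16 ]
R2 <- R2 - (-3/2)*R3:  [     0      1      0  |  -19/8    7/8   -3/8 ]
Right block of [I | A^{-1}] is the inverse:
[ -59/48  5/16  -1/16 ]
[  -19/8   7/8   -3/8 ]
[   -1/4   1/4   -1/4 ]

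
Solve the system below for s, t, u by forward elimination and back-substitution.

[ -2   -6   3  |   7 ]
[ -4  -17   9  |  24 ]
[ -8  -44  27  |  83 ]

(1, 1, 5)

Forward elimination on [A|b]:
R2 <- R2 - (2)*R1:  [  0  -5   3  10 ]
R3 <- R3 - (4)*R1:  [   0  -20   15   55 ]
R3 <- R3 - (4)*R2:  [  0   0   3  15 ]
Row echelon form:
[ -2  -6  3  |   7 ]
[  0  -5  3  |  10 ]
[  0   0  3  |  15 ]
Back-substitution:
u = (15) / 3 = 5
t = (10 - (3)*(5)) / -5 = 1
s = (7 - (-6)*(1) - (3)*(5)) / -2 = 1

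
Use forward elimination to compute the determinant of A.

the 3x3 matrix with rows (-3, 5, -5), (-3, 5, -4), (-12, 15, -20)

det(A) = -15

Forward elimination:
R2 <- R2 - (1)*R1:  [ 0  0  1 ]
R3 <- R3 - (4)*R1:  [  0  -5   0 ]
R2 <-> R3   (pivot in column 2 was zero)
[ -3   5  -5 ]
[  0  -5   0 ]
[  0   0   1 ]
Upper-triangular form:
[ -3   5  -5 ]
[  0  -5   0 ]
[  0   0   1 ]
det(A) = (-1)^1 * (-3) * (-5) * (1) = -15  (1 row swap -> sign -1)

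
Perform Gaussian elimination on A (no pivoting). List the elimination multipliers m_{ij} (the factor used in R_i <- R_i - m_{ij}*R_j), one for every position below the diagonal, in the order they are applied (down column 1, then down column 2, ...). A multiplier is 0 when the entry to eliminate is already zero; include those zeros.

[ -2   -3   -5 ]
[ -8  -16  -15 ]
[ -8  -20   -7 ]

Forward elimination:
R2 <- R2 - (4)*R1:  [  0  -4   5 ]
R3 <- R3 - (4)*R1:  [  0  -8  13 ]
R3 <- R3 - (2)*R2:  [ 0  0  3 ]
Multipliers (in order of application): m_{21} = 4, m_{31} = 4, m_{32} = 2

multipliers: 4, 4, 2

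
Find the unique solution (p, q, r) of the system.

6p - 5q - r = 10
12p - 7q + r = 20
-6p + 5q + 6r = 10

Forward elimination on [A|b]:
R2 <- R2 - (2)*R1:  [ 0  3  3  0 ]
R3 <- R3 - (-1)*R1:  [  0   0   5  20 ]
Row echelon form:
[ 6  -5  -1  |  10 ]
[ 0   3   3  |   0 ]
[ 0   0   5  |  20 ]
Back-substitution:
r = (20) / 5 = 4
q = (0 - (3)*(4)) / 3 = -4
p = (10 - (-5)*(-4) - (-1)*(4)) / 6 = -1

(-1, -4, 4)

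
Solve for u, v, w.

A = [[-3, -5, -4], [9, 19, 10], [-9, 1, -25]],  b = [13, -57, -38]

Forward elimination on [A|b]:
R2 <- R2 - (-3)*R1:  [   0    4   -2  -18 ]
R3 <- R3 - (3)*R1:  [   0   16  -13  -77 ]
R3 <- R3 - (4)*R2:  [  0   0  -5  -5 ]
Row echelon form:
[ -3  -5  -4  |   13 ]
[  0   4  -2  |  -18 ]
[  0   0  -5  |   -5 ]
Back-substitution:
w = (-5) / -5 = 1
v = (-18 - (-2)*(1)) / 4 = -4
u = (13 - (-5)*(-4) - (-4)*(1)) / -3 = 1

(1, -4, 1)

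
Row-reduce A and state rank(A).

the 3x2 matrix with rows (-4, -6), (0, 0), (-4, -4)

Row reduction:
R3 <- R3 - (1)*R1:  [ 0  2 ]
R2 <-> R3   (pivot in column 2 was zero)
[ -4  -6 ]
[  0   2 ]
[  0   0 ]
Row echelon form:
[ -4  -6 ]
[  0   2 ]
[  0   0 ]
Nonzero rows / pivot columns: 2

rank(A) = 2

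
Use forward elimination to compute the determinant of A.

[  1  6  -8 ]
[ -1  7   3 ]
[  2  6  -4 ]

Forward elimination:
R2 <- R2 - (-1)*R1:  [  0  13  -5 ]
R3 <- R3 - (2)*R1:  [  0  -6  12 ]
R3 <- R3 - (-6/13)*R2:  [      0       0  126/13 ]
Upper-triangular form:
[ 1   6      -8 ]
[ 0  13      -5 ]
[ 0   0  126/13 ]
det(A) = (-1)^0 * (1) * (13) * (126/13) = 126  (0 row swaps -> sign +1)

det(A) = 126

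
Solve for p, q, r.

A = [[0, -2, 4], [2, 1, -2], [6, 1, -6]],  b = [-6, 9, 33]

(3, -3, -3)

Forward elimination on [A|b]:
R1 <-> R2   (pivot in column 1 was zero)
[ 2   1  -2   9 ]
[ 0  -2   4  -6 ]
[ 6   1  -6  33 ]
R3 <- R3 - (3)*R1:  [  0  -2   0   6 ]
R3 <- R3 - (1)*R2:  [  0   0  -4  12 ]
Row echelon form:
[ 2   1  -2  |   9 ]
[ 0  -2   4  |  -6 ]
[ 0   0  -4  |  12 ]
Back-substitution:
r = (12) / -4 = -3
q = (-6 - (4)*(-3)) / -2 = -3
p = (9 - (1)*(-3) - (-2)*(-3)) / 2 = 3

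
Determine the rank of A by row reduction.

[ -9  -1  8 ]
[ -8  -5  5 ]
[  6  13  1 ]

rank(A) = 2

Row reduction:
R2 <- R2 - (8/9)*R1:  [     0  -37/9  -19/9 ]
R3 <- R3 - (-2/3)*R1:  [    0  37/3  19/3 ]
R3 <- R3 - (-3)*R2:  [ 0  0  0 ]
Row echelon form:
[ -9     -1      8 ]
[  0  -37/9  -19/9 ]
[  0      0      0 ]
Nonzero rows / pivot columns: 2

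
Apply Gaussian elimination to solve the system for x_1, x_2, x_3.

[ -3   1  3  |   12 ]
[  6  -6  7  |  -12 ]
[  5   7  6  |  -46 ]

Forward elimination on [A|b]:
R2 <- R2 - (-2)*R1:  [  0  -4  13  12 ]
R3 <- R3 - (-5/3)*R1:  [    0  26/3    11   -26 ]
R3 <- R3 - (-13/6)*R2:  [     0      0  235/6      0 ]
Row echelon form:
[ -3   1      3  |  12 ]
[  0  -4     13  |  12 ]
[  0   0  235/6  |   0 ]
Back-substitution:
x_3 = (0) / (235/6) = 0
x_2 = (12 - (13)*(0)) / -4 = -3
x_1 = (12 - (1)*(-3) - (3)*(0)) / -3 = -5

(-5, -3, 0)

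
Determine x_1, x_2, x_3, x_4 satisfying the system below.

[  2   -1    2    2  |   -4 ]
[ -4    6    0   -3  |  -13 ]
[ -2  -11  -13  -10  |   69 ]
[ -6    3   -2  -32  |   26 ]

Forward elimination on [A|b]:
R2 <- R2 - (-2)*R1:  [   0    4    4    1  -21 ]
R3 <- R3 - (-1)*R1:  [   0  -12  -11   -8   65 ]
R4 <- R4 - (-3)*R1:  [   0    0    4  -26   14 ]
R3 <- R3 - (-3)*R2:  [  0   0   1  -5   2 ]
R4 <- R4 - (4)*R3:  [  0   0   0  -6   6 ]
Row echelon form:
[ 2  -1  2   2  |   -4 ]
[ 0   4  4   1  |  -21 ]
[ 0   0  1  -5  |    2 ]
[ 0   0  0  -6  |    6 ]
Back-substitution:
x_4 = (6) / -6 = -1
x_3 = (2 - (-5)*(-1)) / 1 = -3
x_2 = (-21 - (4)*(-3) - (1)*(-1)) / 4 = -2
x_1 = (-4 - (-1)*(-2) - (2)*(-3) - (2)*(-1)) / 2 = 1

(1, -2, -3, -1)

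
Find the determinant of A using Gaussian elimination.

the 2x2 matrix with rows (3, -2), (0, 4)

Forward elimination:
Upper-triangular form:
[ 3  -2 ]
[ 0   4 ]
det(A) = (-1)^0 * (3) * (4) = 12  (0 row swaps -> sign +1)

det(A) = 12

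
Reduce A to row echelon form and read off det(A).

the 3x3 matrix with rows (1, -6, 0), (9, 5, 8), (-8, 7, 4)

det(A) = 564

Forward elimination:
R2 <- R2 - (9)*R1:  [  0  59   8 ]
R3 <- R3 - (-8)*R1:  [   0  -41    4 ]
R3 <- R3 - (-41/59)*R2:  [      0       0  564/59 ]
Upper-triangular form:
[ 1  -6       0 ]
[ 0  59       8 ]
[ 0   0  564/59 ]
det(A) = (-1)^0 * (1) * (59) * (564/59) = 564  (0 row swaps -> sign +1)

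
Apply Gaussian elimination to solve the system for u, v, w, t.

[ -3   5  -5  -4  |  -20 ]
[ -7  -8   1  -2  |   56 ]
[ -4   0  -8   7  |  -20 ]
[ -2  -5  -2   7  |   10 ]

(-5, -2, 5, 0)

Forward elimination on [A|b]:
R2 <- R2 - (7/3)*R1:  [     0  -59/3   38/3   22/3  308/3 ]
R3 <- R3 - (4/3)*R1:  [     0  -20/3   -4/3   37/3   20/3 ]
R4 <- R4 - (2/3)*R1:  [     0  -25/3    4/3   29/3   70/3 ]
R3 <- R3 - (20/59)*R2:  [        0         0   -332/59    581/59  -1660/59 ]
R4 <- R4 - (25/59)*R2:  [        0         0   -238/59    387/59  -1190/59 ]
R4 <- R4 - (119/166)*R3:  [    0     0     0  -1/2     0 ]
Row echelon form:
[ -3      5       -5      -4  |       -20 ]
[  0  -59/3     38/3    22/3  |     308/3 ]
[  0      0  -332/59  581/59  |  -1660/59 ]
[  0      0        0    -1/2  |         0 ]
Back-substitution:
t = (0) / (-1/2) = 0
w = (-1660/59 - (581/59)*(0)) / (-332/59) = 5
v = (308/3 - (38/3)*(5) - (22/3)*(0)) / (-59/3) = -2
u = (-20 - (5)*(-2) - (-5)*(5) - (-4)*(0)) / -3 = -5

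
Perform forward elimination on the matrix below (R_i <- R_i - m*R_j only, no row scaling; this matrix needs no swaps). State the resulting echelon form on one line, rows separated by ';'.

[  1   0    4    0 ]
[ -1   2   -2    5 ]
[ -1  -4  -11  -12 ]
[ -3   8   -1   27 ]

REF = [1 0 4 0; 0 2 2 5; 0 0 -3 -2; 0 0 0 5]

Forward elimination:
R2 <- R2 - (-1)*R1:  [ 0  2  2  5 ]
R3 <- R3 - (-1)*R1:  [   0   -4   -7  -12 ]
R4 <- R4 - (-3)*R1:  [  0   8  11  27 ]
R3 <- R3 - (-2)*R2:  [  0   0  -3  -2 ]
R4 <- R4 - (4)*R2:  [ 0  0  3  7 ]
R4 <- R4 - (-1)*R3:  [ 0  0  0  5 ]
Row echelon form:
[ 1  0   4   0 ]
[ 0  2   2   5 ]
[ 0  0  -3  -2 ]
[ 0  0   0   5 ]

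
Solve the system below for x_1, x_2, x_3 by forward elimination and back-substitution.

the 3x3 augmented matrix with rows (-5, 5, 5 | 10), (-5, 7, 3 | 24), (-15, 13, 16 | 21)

Forward elimination on [A|b]:
R2 <- R2 - (1)*R1:  [  0   2  -2  14 ]
R3 <- R3 - (3)*R1:  [  0  -2   1  -9 ]
R3 <- R3 - (-1)*R2:  [  0   0  -1   5 ]
Row echelon form:
[ -5  5   5  |  10 ]
[  0  2  -2  |  14 ]
[  0  0  -1  |   5 ]
Back-substitution:
x_3 = (5) / -1 = -5
x_2 = (14 - (-2)*(-5)) / 2 = 2
x_1 = (10 - (5)*(2) - (5)*(-5)) / -5 = -5

(-5, 2, -5)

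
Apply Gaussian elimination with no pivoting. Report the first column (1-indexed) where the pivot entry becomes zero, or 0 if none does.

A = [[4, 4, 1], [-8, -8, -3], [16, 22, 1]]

Naive forward elimination:
R2 <- R2 - (-2)*R1:  [  0   0  -1 ]
R3 <- R3 - (4)*R1:  [  0   6  -3 ]
Matrix at this point:
[ 4  4   1 ]
[ 0  0  -1 ]
[ 0  6  -3 ]
Pivot entry (2,2) is zero but row 3 has 6 in column 2 -> naive elimination stops; a row interchange (e.g. R2 <-> R3) would be required here.

first zero-pivot column = 2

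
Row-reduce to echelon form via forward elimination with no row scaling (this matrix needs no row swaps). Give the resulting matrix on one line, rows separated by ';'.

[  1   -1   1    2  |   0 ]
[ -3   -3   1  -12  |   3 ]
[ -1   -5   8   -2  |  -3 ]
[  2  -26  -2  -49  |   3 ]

Forward elimination:
R2 <- R2 - (-3)*R1:  [  0  -6   4  -6   3 ]
R3 <- R3 - (-1)*R1:  [  0  -6   9   0  -3 ]
R4 <- R4 - (2)*R1:  [   0  -24   -4  -53    3 ]
R3 <- R3 - (1)*R2:  [  0   0   5   6  -6 ]
R4 <- R4 - (4)*R2:  [   0    0  -20  -29   -9 ]
R4 <- R4 - (-4)*R3:  [   0    0    0   -5  -33 ]
Row echelon form:
[ 1  -1  1   2  |    0 ]
[ 0  -6  4  -6  |    3 ]
[ 0   0  5   6  |   -6 ]
[ 0   0  0  -5  |  -33 ]

REF = [1 -1 1 2 0; 0 -6 4 -6 3; 0 0 5 6 -6; 0 0 0 -5 -33]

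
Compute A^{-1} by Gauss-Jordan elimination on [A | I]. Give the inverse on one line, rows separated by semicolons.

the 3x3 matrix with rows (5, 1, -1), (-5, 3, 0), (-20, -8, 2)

Gauss-Jordan on [A | I]:
R1 <- (1/5)*R1:  [    1   1/5  -1/5  |   1/5     0     0 ]
R2 <- R2 - (-5)*R1:  [  0   4  -1  |   1   1   0 ]
R3 <- R3 - (-20)*R1:  [  0  -4  -2  |   4   0   1 ]
R2 <- (1/4)*R2:  [    0     1  -1/4  |   1/4   1/4     0 ]
R1 <- R1 - (1/5)*R2:  [     1      0  -3/20  |   3/20  -1/20      0 ]
R3 <- R3 - (-4)*R2:  [  0   0  -3  |   5   1   1 ]
R3 <- (1/-3)*R3:  [    0     0     1  |  -5/3  -1/3  -1/3 ]
R1 <- R1 - (-3/20)*R3:  [     1      0      0  |  -1/10  -1/10  -1/20 ]
R2 <- R2 - (-1/4)*R3:  [     0      1      0  |   -1/6    1/6  -1/12 ]
Right block of [I | A^{-1}] is the inverse:
[ -1/10  -1/10  -1/20 ]
[  -1/6    1/6  -1/12 ]
[  -5/3   -1/3   -1/3 ]

inverse = [-1/10 -1/10 -1/20; -1/6 1/6 -1/12; -5/3 -1/3 -1/3]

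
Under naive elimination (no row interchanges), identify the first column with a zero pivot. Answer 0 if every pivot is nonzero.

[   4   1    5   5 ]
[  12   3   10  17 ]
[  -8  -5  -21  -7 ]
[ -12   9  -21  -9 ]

first zero-pivot column = 2

Naive forward elimination:
R2 <- R2 - (3)*R1:  [  0   0  -5   2 ]
R3 <- R3 - (-2)*R1:  [   0   -3  -11    3 ]
R4 <- R4 - (-3)*R1:  [  0  12  -6   6 ]
Matrix at this point:
[ 4   1    5  5 ]
[ 0   0   -5  2 ]
[ 0  -3  -11  3 ]
[ 0  12   -6  6 ]
Pivot entry (2,2) is zero but row 3 has -3 in column 2 -> naive elimination stops; a row interchange (e.g. R2 <-> R3) would be required here.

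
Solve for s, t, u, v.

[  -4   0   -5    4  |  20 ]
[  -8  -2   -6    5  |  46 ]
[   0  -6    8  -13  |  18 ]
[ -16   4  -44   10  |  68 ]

(-5, -3, 0, 0)

Forward elimination on [A|b]:
R2 <- R2 - (2)*R1:  [  0  -2   4  -3   6 ]
R4 <- R4 - (4)*R1:  [   0    4  -24   -6  -12 ]
R3 <- R3 - (3)*R2:  [  0   0  -4  -4   0 ]
R4 <- R4 - (-2)*R2:  [   0    0  -16  -12    0 ]
R4 <- R4 - (4)*R3:  [ 0  0  0  4  0 ]
Row echelon form:
[ -4   0  -5   4  |  20 ]
[  0  -2   4  -3  |   6 ]
[  0   0  -4  -4  |   0 ]
[  0   0   0   4  |   0 ]
Back-substitution:
v = (0) / 4 = 0
u = (0 - (-4)*(0)) / -4 = 0
t = (6 - (4)*(0) - (-3)*(0)) / -2 = -3
s = (20 - (-5)*(0) - (4)*(0)) / -4 = -5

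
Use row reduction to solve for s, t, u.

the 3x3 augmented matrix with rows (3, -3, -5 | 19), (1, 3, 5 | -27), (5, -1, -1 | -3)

Forward elimination on [A|b]:
R2 <- R2 - (1/3)*R1:  [      0       4    20/3  -100/3 ]
R3 <- R3 - (5/3)*R1:  [      0       4    22/3  -104/3 ]
R3 <- R3 - (1)*R2:  [    0     0   2/3  -4/3 ]
Row echelon form:
[ 3  -3    -5  |      19 ]
[ 0   4  20/3  |  -100/3 ]
[ 0   0   2/3  |    -4/3 ]
Back-substitution:
u = (-4/3) / (2/3) = -2
t = (-100/3 - (20/3)*(-2)) / 4 = -5
s = (19 - (-3)*(-5) - (-5)*(-2)) / 3 = -2

(-2, -5, -2)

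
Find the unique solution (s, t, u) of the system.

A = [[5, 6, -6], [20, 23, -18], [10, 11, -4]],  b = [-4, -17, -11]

(4, -5, -1)

Forward elimination on [A|b]:
R2 <- R2 - (4)*R1:  [  0  -1   6  -1 ]
R3 <- R3 - (2)*R1:  [  0  -1   8  -3 ]
R3 <- R3 - (1)*R2:  [  0   0   2  -2 ]
Row echelon form:
[ 5   6  -6  |  -4 ]
[ 0  -1   6  |  -1 ]
[ 0   0   2  |  -2 ]
Back-substitution:
u = (-2) / 2 = -1
t = (-1 - (6)*(-1)) / -1 = -5
s = (-4 - (6)*(-5) - (-6)*(-1)) / 5 = 4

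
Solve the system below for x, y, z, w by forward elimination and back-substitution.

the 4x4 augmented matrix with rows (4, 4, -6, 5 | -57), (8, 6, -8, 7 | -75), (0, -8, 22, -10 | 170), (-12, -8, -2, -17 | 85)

Forward elimination on [A|b]:
R2 <- R2 - (2)*R1:  [  0  -2   4  -3  39 ]
R4 <- R4 - (-3)*R1:  [   0    4  -20   -2  -86 ]
R3 <- R3 - (4)*R2:  [  0   0   6   2  14 ]
R4 <- R4 - (-2)*R2:  [   0    0  -12   -8   -8 ]
R4 <- R4 - (-2)*R3:  [  0   0   0  -4  20 ]
Row echelon form:
[ 4   4  -6   5  |  -57 ]
[ 0  -2   4  -3  |   39 ]
[ 0   0   6   2  |   14 ]
[ 0   0   0  -4  |   20 ]
Back-substitution:
w = (20) / -4 = -5
z = (14 - (2)*(-5)) / 6 = 4
y = (39 - (4)*(4) - (-3)*(-5)) / -2 = -4
x = (-57 - (4)*(-4) - (-6)*(4) - (5)*(-5)) / 4 = 2

(2, -4, 4, -5)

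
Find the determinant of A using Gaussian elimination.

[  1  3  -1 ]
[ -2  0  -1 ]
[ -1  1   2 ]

det(A) = 18

Forward elimination:
R2 <- R2 - (-2)*R1:  [  0   6  -3 ]
R3 <- R3 - (-1)*R1:  [ 0  4  1 ]
R3 <- R3 - (2/3)*R2:  [ 0  0  3 ]
Upper-triangular form:
[ 1  3  -1 ]
[ 0  6  -3 ]
[ 0  0   3 ]
det(A) = (-1)^0 * (1) * (6) * (3) = 18  (0 row swaps -> sign +1)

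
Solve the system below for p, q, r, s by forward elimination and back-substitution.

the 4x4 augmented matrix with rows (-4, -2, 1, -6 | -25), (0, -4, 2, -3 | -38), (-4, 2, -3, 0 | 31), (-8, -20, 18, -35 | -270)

(-3, 5, -3, 4)

Forward elimination on [A|b]:
R3 <- R3 - (1)*R1:  [  0   4  -4   6  56 ]
R4 <- R4 - (2)*R1:  [    0   -16    16   -23  -220 ]
R3 <- R3 - (-1)*R2:  [  0   0  -2   3  18 ]
R4 <- R4 - (4)*R2:  [   0    0    8  -11  -68 ]
R4 <- R4 - (-4)*R3:  [ 0  0  0  1  4 ]
Row echelon form:
[ -4  -2   1  -6  |  -25 ]
[  0  -4   2  -3  |  -38 ]
[  0   0  -2   3  |   18 ]
[  0   0   0   1  |    4 ]
Back-substitution:
s = (4) / 1 = 4
r = (18 - (3)*(4)) / -2 = -3
q = (-38 - (2)*(-3) - (-3)*(4)) / -4 = 5
p = (-25 - (-2)*(5) - (1)*(-3) - (-6)*(4)) / -4 = -3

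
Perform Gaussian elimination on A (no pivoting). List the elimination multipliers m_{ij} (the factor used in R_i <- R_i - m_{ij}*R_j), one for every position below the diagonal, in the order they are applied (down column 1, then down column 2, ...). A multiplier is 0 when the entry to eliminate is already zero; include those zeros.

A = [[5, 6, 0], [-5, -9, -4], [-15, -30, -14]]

Forward elimination:
R2 <- R2 - (-1)*R1:  [  0  -3  -4 ]
R3 <- R3 - (-3)*R1:  [   0  -12  -14 ]
R3 <- R3 - (4)*R2:  [ 0  0  2 ]
Multipliers (in order of application): m_{21} = -1, m_{31} = -3, m_{32} = 4

multipliers: -1, -3, 4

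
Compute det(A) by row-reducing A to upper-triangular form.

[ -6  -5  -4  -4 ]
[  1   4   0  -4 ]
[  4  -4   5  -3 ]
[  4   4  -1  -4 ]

Forward elimination:
R2 <- R2 - (-1/6)*R1:  [     0   19/6   -2/3  -14/3 ]
R3 <- R3 - (-2/3)*R1:  [     0  -22/3    7/3  -17/3 ]
R4 <- R4 - (-2/3)*R1:  [     0    2/3  -11/3  -20/3 ]
R3 <- R3 - (-44/19)*R2:  [       0        0    15/19  -313/19 ]
R4 <- R4 - (4/19)*R2:  [       0        0   -67/19  -108/19 ]
R4 <- R4 - (-67/15)*R3:  [        0         0         0  -1189/15 ]
Upper-triangular form:
[ -6    -5     -4        -4 ]
[  0  19/6   -2/3     -14/3 ]
[  0     0  15/19   -313/19 ]
[  0     0      0  -1189/15 ]
det(A) = (-1)^0 * (-6) * (19/6) * (15/19) * (-1189/15) = 1189  (0 row swaps -> sign +1)

det(A) = 1189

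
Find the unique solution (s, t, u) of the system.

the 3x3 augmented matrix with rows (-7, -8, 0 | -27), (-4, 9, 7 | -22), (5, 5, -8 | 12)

(5, -1, 1)

Forward elimination on [A|b]:
R2 <- R2 - (4/7)*R1:  [     0   95/7      7  -46/7 ]
R3 <- R3 - (-5/7)*R1:  [     0   -5/7     -8  -51/7 ]
R3 <- R3 - (-1/19)*R2:  [       0        0  -145/19  -145/19 ]
Row echelon form:
[ -7    -8        0  |      -27 ]
[  0  95/7        7  |    -46/7 ]
[  0     0  -145/19  |  -145/19 ]
Back-substitution:
u = (-145/19) / (-145/19) = 1
t = (-46/7 - (7)*(1)) / (95/7) = -1
s = (-27 - (-8)*(-1)) / -7 = 5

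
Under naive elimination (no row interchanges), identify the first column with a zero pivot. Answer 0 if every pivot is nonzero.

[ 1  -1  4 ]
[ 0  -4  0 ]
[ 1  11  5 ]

first zero-pivot column = 0

Naive forward elimination:
R3 <- R3 - (1)*R1:  [  0  12   1 ]
R3 <- R3 - (-3)*R2:  [ 0  0  1 ]
All pivots nonzero; naive elimination completes without hitting a zero pivot.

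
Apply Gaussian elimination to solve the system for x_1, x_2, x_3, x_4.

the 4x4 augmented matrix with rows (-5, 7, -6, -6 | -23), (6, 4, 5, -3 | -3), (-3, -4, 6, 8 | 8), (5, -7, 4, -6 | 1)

(2, -1, -1, 2)

Forward elimination on [A|b]:
R2 <- R2 - (-6/5)*R1:  [      0    62/5   -11/5   -51/5  -153/5 ]
R3 <- R3 - (3/5)*R1:  [     0  -41/5   48/5   58/5  109/5 ]
R4 <- R4 - (-1)*R1:  [   0    0   -2  -12  -22 ]
R3 <- R3 - (-41/62)*R2:  [      0       0  505/62  301/62   97/62 ]
R4 <- R4 - (-124/505)*R3:  [          0           0           0   -5458/505  -10916/505 ]
Row echelon form:
[ -5     7      -6         -6  |         -23 ]
[  0  62/5   -11/5      -51/5  |      -153/5 ]
[  0     0  505/62     301/62  |       97/62 ]
[  0     0       0  -5458/505  |  -10916/505 ]
Back-substitution:
x_4 = (-10916/505) / (-5458/505) = 2
x_3 = (97/62 - (301/62)*(2)) / (505/62) = -1
x_2 = (-153/5 - (-11/5)*(-1) - (-51/5)*(2)) / (62/5) = -1
x_1 = (-23 - (7)*(-1) - (-6)*(-1) - (-6)*(2)) / -5 = 2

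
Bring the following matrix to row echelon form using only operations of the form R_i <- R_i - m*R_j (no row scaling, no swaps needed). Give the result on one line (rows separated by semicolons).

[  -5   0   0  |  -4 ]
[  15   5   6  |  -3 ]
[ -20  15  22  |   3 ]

Forward elimination:
R2 <- R2 - (-3)*R1:  [   0    5    6  -15 ]
R3 <- R3 - (4)*R1:  [  0  15  22  19 ]
R3 <- R3 - (3)*R2:  [  0   0   4  64 ]
Row echelon form:
[ -5  0  0  |   -4 ]
[  0  5  6  |  -15 ]
[  0  0  4  |   64 ]

REF = [-5 0 0 -4; 0 5 6 -15; 0 0 4 64]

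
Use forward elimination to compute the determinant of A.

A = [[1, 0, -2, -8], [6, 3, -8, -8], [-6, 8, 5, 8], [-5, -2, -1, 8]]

det(A) = -3384

Forward elimination:
R2 <- R2 - (6)*R1:  [  0   3   4  40 ]
R3 <- R3 - (-6)*R1:  [   0    8   -7  -40 ]
R4 <- R4 - (-5)*R1:  [   0   -2  -11  -32 ]
R3 <- R3 - (8/3)*R2:  [      0       0   -53/3  -440/3 ]
R4 <- R4 - (-2/3)*R2:  [     0      0  -25/3  -16/3 ]
R4 <- R4 - (25/53)*R3:  [       0        0        0  3384/53 ]
Upper-triangular form:
[ 1  0     -2       -8 ]
[ 0  3      4       40 ]
[ 0  0  -53/3   -440/3 ]
[ 0  0      0  3384/53 ]
det(A) = (-1)^0 * (1) * (3) * (-53/3) * (3384/53) = -3384  (0 row swaps -> sign +1)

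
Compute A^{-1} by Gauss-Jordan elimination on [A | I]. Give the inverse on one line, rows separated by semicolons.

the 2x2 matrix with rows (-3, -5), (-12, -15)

inverse = [1 -1/3; -4/5 1/5]

Gauss-Jordan on [A | I]:
R1 <- (1/-3)*R1:  [    1   5/3  |  -1/3     0 ]
R2 <- R2 - (-12)*R1:  [  0   5  |  -4   1 ]
R2 <- (1/5)*R2:  [    0     1  |  -4/5   1/5 ]
R1 <- R1 - (5/3)*R2:  [    1     0  |     1  -1/3 ]
Right block of [I | A^{-1}] is the inverse:
[    1  -1/3 ]
[ -4/5   1/5 ]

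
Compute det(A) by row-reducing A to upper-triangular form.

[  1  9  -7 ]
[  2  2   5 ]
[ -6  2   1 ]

det(A) = -408

Forward elimination:
R2 <- R2 - (2)*R1:  [   0  -16   19 ]
R3 <- R3 - (-6)*R1:  [   0   56  -41 ]
R3 <- R3 - (-7/2)*R2:  [    0     0  51/2 ]
Upper-triangular form:
[ 1    9    -7 ]
[ 0  -16    19 ]
[ 0    0  51/2 ]
det(A) = (-1)^0 * (1) * (-16) * (51/2) = -408  (0 row swaps -> sign +1)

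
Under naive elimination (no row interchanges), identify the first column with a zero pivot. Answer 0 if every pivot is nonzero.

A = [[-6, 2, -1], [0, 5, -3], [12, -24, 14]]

Naive forward elimination:
R3 <- R3 - (-2)*R1:  [   0  -20   12 ]
R3 <- R3 - (-4)*R2:  [ 0  0  0 ]
Matrix at this point:
[ -6  2  -1 ]
[  0  5  -3 ]
[  0  0   0 ]
Pivot entry (3,3) in the last row is zero and there are no rows below to swap with -> zero pivot in column 3 (A is singular).

first zero-pivot column = 3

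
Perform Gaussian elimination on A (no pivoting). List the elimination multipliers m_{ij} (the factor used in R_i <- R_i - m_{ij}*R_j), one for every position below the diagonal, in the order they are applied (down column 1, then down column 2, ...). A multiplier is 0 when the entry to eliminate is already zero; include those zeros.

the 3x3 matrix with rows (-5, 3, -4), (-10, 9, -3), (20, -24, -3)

Forward elimination:
R2 <- R2 - (2)*R1:  [ 0  3  5 ]
R3 <- R3 - (-4)*R1:  [   0  -12  -19 ]
R3 <- R3 - (-4)*R2:  [ 0  0  1 ]
Multipliers (in order of application): m_{21} = 2, m_{31} = -4, m_{32} = -4

multipliers: 2, -4, -4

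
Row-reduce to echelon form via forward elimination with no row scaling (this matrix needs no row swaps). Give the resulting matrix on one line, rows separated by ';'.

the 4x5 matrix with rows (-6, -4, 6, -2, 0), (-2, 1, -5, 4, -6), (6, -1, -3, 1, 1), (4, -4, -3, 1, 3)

REF = [-6 -4 6 -2 0; 0 7/3 -7 14/3 -6; 0 0 -12 9 -83/7; 0 0 0 -5/4 389/84]

Forward elimination:
R2 <- R2 - (1/3)*R1:  [    0   7/3    -7  14/3    -6 ]
R3 <- R3 - (-1)*R1:  [  0  -5   3  -1   1 ]
R4 <- R4 - (-2/3)*R1:  [     0  -20/3      1   -1/3      3 ]
R3 <- R3 - (-15/7)*R2:  [     0      0    -12      9  -83/7 ]
R4 <- R4 - (-20/7)*R2:  [     0      0    -19     13  -99/7 ]
R4 <- R4 - (19/12)*R3:  [      0       0       0    -5/4  389/84 ]
Row echelon form:
[ -6   -4    6    -2       0 ]
[  0  7/3   -7  14/3      -6 ]
[  0    0  -12     9   -83/7 ]
[  0    0    0  -5/4  389/84 ]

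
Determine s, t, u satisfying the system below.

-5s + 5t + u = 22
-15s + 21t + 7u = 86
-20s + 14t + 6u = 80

(-2, 2, 2)

Forward elimination on [A|b]:
R2 <- R2 - (3)*R1:  [  0   6   4  20 ]
R3 <- R3 - (4)*R1:  [  0  -6   2  -8 ]
R3 <- R3 - (-1)*R2:  [  0   0   6  12 ]
Row echelon form:
[ -5  5  1  |  22 ]
[  0  6  4  |  20 ]
[  0  0  6  |  12 ]
Back-substitution:
u = (12) / 6 = 2
t = (20 - (4)*(2)) / 6 = 2
s = (22 - (5)*(2) - (1)*(2)) / -5 = -2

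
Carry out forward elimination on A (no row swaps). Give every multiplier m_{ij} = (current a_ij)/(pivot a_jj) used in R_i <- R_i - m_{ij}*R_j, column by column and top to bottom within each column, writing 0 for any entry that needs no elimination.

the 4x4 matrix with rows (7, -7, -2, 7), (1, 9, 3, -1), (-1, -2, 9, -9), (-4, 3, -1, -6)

multipliers: 1/7, -1/7, -4/7, -3/10, -1/10, -127/679

Forward elimination:
R2 <- R2 - (1/7)*R1:  [    0    10  23/7    -2 ]
R3 <- R3 - (-1/7)*R1:  [    0    -3  61/7    -8 ]
R4 <- R4 - (-4/7)*R1:  [     0     -1  -15/7     -2 ]
R3 <- R3 - (-3/10)*R2:  [     0      0  97/10  -43/5 ]
R4 <- R4 - (-1/10)*R2:  [       0        0  -127/70    -11/5 ]
R4 <- R4 - (-127/679)*R3:  [         0          0          0  -2586/679 ]
Multipliers (in order of application): m_{21} = 1/7, m_{31} = -1/7, m_{41} = -4/7, m_{32} = -3/10, m_{42} = -1/10, m_{43} = -127/679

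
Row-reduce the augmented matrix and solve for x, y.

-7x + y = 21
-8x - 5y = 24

(-3, 0)

Forward elimination on [A|b]:
R2 <- R2 - (8/7)*R1:  [     0  -43/7      0 ]
Row echelon form:
[ -7      1  |  21 ]
[  0  -43/7  |   0 ]
Back-substitution:
y = (0) / (-43/7) = 0
x = (21 - (1)*(0)) / -7 = -3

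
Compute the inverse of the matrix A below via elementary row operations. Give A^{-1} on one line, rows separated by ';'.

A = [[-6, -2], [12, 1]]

Gauss-Jordan on [A | I]:
R1 <- (1/-6)*R1:  [    1   1/3  |  -1/6     0 ]
R2 <- R2 - (12)*R1:  [  0  -3  |   2   1 ]
R2 <- (1/-3)*R2:  [    0     1  |  -2/3  -1/3 ]
R1 <- R1 - (1/3)*R2:  [    1     0  |  1/18   1/9 ]
Right block of [I | A^{-1}] is the inverse:
[ 1/18   1/9 ]
[ -2/3  -1/3 ]

inverse = [1/18 1/9; -2/3 -1/3]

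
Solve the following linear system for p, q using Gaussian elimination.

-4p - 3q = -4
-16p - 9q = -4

(-2, 4)

Forward elimination on [A|b]:
R2 <- R2 - (4)*R1:  [  0   3  12 ]
Row echelon form:
[ -4  -3  |  -4 ]
[  0   3  |  12 ]
Back-substitution:
q = (12) / 3 = 4
p = (-4 - (-3)*(4)) / -4 = -2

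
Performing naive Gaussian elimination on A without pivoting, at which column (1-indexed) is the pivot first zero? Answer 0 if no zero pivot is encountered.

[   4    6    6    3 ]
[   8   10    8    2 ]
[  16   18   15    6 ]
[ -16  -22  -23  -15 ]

first zero-pivot column = 0

Naive forward elimination:
R2 <- R2 - (2)*R1:  [  0  -2  -4  -4 ]
R3 <- R3 - (4)*R1:  [  0  -6  -9  -6 ]
R4 <- R4 - (-4)*R1:  [  0   2   1  -3 ]
R3 <- R3 - (3)*R2:  [ 0  0  3  6 ]
R4 <- R4 - (-1)*R2:  [  0   0  -3  -7 ]
R4 <- R4 - (-1)*R3:  [  0   0   0  -1 ]
All pivots nonzero; naive elimination completes without hitting a zero pivot.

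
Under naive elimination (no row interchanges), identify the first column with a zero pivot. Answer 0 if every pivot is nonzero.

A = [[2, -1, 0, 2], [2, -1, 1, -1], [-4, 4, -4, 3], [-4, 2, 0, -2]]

first zero-pivot column = 2

Naive forward elimination:
R2 <- R2 - (1)*R1:  [  0   0   1  -3 ]
R3 <- R3 - (-2)*R1:  [  0   2  -4   7 ]
R4 <- R4 - (-2)*R1:  [ 0  0  0  2 ]
Matrix at this point:
[ 2  -1   0   2 ]
[ 0   0   1  -3 ]
[ 0   2  -4   7 ]
[ 0   0   0   2 ]
Pivot entry (2,2) is zero but row 3 has 2 in column 2 -> naive elimination stops; a row interchange (e.g. R2 <-> R3) would be required here.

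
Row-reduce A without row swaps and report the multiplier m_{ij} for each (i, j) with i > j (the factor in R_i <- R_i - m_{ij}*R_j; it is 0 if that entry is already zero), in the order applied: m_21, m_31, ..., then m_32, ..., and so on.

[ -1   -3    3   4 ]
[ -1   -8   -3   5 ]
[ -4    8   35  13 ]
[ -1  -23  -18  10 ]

multipliers: 1, 4, 1, -4, 4, -3

Forward elimination:
R2 <- R2 - (1)*R1:  [  0  -5  -6   1 ]
R3 <- R3 - (4)*R1:  [  0  20  23  -3 ]
R4 <- R4 - (1)*R1:  [   0  -20  -21    6 ]
R3 <- R3 - (-4)*R2:  [  0   0  -1   1 ]
R4 <- R4 - (4)*R2:  [ 0  0  3  2 ]
R4 <- R4 - (-3)*R3:  [ 0  0  0  5 ]
Multipliers (in order of application): m_{21} = 1, m_{31} = 4, m_{41} = 1, m_{32} = -4, m_{42} = 4, m_{43} = -3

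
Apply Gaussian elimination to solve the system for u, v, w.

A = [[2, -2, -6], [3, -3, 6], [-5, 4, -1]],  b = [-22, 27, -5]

Forward elimination on [A|b]:
R2 <- R2 - (3/2)*R1:  [  0   0  15  60 ]
R3 <- R3 - (-5/2)*R1:  [   0   -1  -16  -60 ]
R2 <-> R3   (pivot in column 2 was zero)
[ 2  -2   -6  -22 ]
[ 0  -1  -16  -60 ]
[ 0   0   15   60 ]
Row echelon form:
[ 2  -2   -6  |  -22 ]
[ 0  -1  -16  |  -60 ]
[ 0   0   15  |   60 ]
Back-substitution:
w = (60) / 15 = 4
v = (-60 - (-16)*(4)) / -1 = -4
u = (-22 - (-2)*(-4) - (-6)*(4)) / 2 = -3

(-3, -4, 4)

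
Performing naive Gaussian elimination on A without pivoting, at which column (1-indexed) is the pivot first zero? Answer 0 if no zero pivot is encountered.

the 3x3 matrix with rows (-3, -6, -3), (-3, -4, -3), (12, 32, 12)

Naive forward elimination:
R2 <- R2 - (1)*R1:  [ 0  2  0 ]
R3 <- R3 - (-4)*R1:  [ 0  8  0 ]
R3 <- R3 - (4)*R2:  [ 0  0  0 ]
Matrix at this point:
[ -3  -6  -3 ]
[  0   2   0 ]
[  0   0   0 ]
Pivot entry (3,3) in the last row is zero and there are no rows below to swap with -> zero pivot in column 3 (A is singular).

first zero-pivot column = 3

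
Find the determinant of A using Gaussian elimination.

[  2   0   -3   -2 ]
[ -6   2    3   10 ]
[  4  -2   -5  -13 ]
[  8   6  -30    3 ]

Forward elimination:
R2 <- R2 - (-3)*R1:  [  0   2  -6   4 ]
R3 <- R3 - (2)*R1:  [  0  -2   1  -9 ]
R4 <- R4 - (4)*R1:  [   0    6  -18   11 ]
R3 <- R3 - (-1)*R2:  [  0   0  -5  -5 ]
R4 <- R4 - (3)*R2:  [  0   0   0  -1 ]
Upper-triangular form:
[ 2  0  -3  -2 ]
[ 0  2  -6   4 ]
[ 0  0  -5  -5 ]
[ 0  0   0  -1 ]
det(A) = (-1)^0 * (2) * (2) * (-5) * (-1) = 20  (0 row swaps -> sign +1)

det(A) = 20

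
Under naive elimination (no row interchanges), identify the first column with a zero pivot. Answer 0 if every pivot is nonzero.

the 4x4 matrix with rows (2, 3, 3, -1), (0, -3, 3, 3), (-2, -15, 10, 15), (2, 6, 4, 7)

first zero-pivot column = 0

Naive forward elimination:
R3 <- R3 - (-1)*R1:  [   0  -12   13   14 ]
R4 <- R4 - (1)*R1:  [ 0  3  1  8 ]
R3 <- R3 - (4)*R2:  [ 0  0  1  2 ]
R4 <- R4 - (-1)*R2:  [  0   0   4  11 ]
R4 <- R4 - (4)*R3:  [ 0  0  0  3 ]
All pivots nonzero; naive elimination completes without hitting a zero pivot.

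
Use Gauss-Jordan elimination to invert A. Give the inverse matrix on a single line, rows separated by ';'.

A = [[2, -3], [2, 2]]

inverse = [1/5 3/10; -1/5 1/5]

Gauss-Jordan on [A | I]:
R1 <- (1/2)*R1:  [    1  -3/2  |   1/2     0 ]
R2 <- R2 - (2)*R1:  [  0   5  |  -1   1 ]
R2 <- (1/5)*R2:  [    0     1  |  -1/5   1/5 ]
R1 <- R1 - (-3/2)*R2:  [    1     0  |   1/5  3/10 ]
Right block of [I | A^{-1}] is the inverse:
[  1/5  3/10 ]
[ -1/5   1/5 ]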